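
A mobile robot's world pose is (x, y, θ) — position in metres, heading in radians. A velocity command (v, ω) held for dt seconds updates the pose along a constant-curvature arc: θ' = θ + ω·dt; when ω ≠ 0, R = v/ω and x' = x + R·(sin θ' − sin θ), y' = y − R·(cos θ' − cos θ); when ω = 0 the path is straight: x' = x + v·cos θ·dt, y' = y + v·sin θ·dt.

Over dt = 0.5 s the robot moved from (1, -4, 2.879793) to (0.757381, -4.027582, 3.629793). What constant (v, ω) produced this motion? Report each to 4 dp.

v = 0.5000, ω = 1.5000

Δθ = 3.629793 − 2.879793 = 0.750000
ω = Δθ/dt = 0.750000/0.5 = 1.5000
R = Δx/(sin θ' − sin θ) = 0.3333
v = R·ω = 0.3333·1.5000 = 0.5000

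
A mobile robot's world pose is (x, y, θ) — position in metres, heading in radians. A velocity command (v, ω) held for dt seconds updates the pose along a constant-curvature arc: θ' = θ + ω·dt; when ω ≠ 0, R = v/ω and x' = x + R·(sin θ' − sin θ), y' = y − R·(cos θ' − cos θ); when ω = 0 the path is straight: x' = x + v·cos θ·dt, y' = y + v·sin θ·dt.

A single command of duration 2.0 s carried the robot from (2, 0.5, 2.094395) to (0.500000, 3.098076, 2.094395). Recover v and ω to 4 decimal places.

Δθ = 2.094395 − 2.094395 = 0.000000
ω = Δθ/dt = 0.000000/2.0 = 0.0000
ω = 0 → v = (Δx·cos θ + Δy·sin θ)/dt = 1.5000

v = 1.5000, ω = 0.0000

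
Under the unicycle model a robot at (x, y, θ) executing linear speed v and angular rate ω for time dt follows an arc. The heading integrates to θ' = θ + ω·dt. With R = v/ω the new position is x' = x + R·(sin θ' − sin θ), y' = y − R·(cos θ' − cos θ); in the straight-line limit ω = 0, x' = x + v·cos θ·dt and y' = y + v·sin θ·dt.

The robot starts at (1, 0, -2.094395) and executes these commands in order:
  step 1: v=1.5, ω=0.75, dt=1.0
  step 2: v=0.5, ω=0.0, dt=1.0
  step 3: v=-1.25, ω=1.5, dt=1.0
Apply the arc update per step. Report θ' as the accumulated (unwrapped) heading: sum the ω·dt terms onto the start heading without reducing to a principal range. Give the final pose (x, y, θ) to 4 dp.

step 1: θ'=-1.3444 (R=2.0000) → pose (0.7831, -1.4489, -1.3444)
step 2: θ'=-1.3444 (straight) → pose (0.8953, -1.9362, -1.3444)
step 3: θ'=0.1556 (R=-0.8333) → pose (-0.0459, -1.3000, 0.1556)

(-0.0459, -1.3000, 0.1556)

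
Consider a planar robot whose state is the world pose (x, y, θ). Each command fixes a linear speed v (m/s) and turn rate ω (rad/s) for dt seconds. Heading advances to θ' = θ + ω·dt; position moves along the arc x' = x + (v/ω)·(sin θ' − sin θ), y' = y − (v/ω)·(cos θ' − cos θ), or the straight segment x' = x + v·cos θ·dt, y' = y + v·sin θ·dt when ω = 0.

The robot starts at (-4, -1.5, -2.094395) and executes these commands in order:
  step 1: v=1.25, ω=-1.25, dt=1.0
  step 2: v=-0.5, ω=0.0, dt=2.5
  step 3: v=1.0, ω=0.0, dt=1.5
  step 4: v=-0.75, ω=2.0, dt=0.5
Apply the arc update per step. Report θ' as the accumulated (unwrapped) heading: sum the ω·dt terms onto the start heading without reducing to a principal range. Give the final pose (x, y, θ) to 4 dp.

step 1: θ'=-3.3444 (R=-1.0000) → pose (-5.0674, -1.9795, -3.3444)
step 2: θ'=-3.3444 (straight) → pose (-3.8431, -2.2313, -3.3444)
step 3: θ'=-3.3444 (straight) → pose (-5.3123, -1.9292, -3.3444)
step 4: θ'=-2.3444 (R=-0.3750) → pose (-4.9685, -1.8239, -2.3444)

(-4.9685, -1.8239, -2.3444)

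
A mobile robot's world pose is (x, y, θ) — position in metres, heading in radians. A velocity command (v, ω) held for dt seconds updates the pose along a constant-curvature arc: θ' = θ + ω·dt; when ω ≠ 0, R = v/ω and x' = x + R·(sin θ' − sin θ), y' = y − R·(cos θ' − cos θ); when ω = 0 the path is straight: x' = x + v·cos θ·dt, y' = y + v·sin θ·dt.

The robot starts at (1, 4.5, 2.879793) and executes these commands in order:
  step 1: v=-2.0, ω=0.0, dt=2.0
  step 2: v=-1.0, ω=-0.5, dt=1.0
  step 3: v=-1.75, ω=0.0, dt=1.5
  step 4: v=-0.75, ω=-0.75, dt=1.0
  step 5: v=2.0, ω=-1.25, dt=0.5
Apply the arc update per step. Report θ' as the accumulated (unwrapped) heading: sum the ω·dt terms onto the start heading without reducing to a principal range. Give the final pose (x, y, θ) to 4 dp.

step 1: θ'=2.8798 (straight) → pose (4.8637, 3.4647, 2.8798)
step 2: θ'=2.3798 (R=2.0000) → pose (5.7265, 2.9801, 2.3798)
step 3: θ'=2.3798 (straight) → pose (7.6260, 1.1682, 2.3798)
step 4: θ'=1.6298 (R=1.0000) → pose (7.9340, 0.5036, 1.6298)
step 5: θ'=1.0048 (R=-1.6000) → pose (8.1807, 1.4559, 1.0048)

(8.1807, 1.4559, 1.0048)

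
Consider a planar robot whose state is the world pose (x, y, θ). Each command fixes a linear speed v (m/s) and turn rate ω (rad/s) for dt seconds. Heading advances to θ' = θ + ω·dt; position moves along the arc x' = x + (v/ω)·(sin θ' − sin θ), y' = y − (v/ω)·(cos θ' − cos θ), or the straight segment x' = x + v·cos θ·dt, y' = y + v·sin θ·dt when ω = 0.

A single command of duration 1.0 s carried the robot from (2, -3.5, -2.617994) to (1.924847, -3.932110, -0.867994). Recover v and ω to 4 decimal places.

Δθ = -0.867994 − -2.617994 = 1.750000
ω = Δθ/dt = 1.750000/1.0 = 1.7500
R = −Δy/(cos θ' − cos θ) = 0.2857
v = R·ω = 0.2857·1.7500 = 0.5000

v = 0.5000, ω = 1.7500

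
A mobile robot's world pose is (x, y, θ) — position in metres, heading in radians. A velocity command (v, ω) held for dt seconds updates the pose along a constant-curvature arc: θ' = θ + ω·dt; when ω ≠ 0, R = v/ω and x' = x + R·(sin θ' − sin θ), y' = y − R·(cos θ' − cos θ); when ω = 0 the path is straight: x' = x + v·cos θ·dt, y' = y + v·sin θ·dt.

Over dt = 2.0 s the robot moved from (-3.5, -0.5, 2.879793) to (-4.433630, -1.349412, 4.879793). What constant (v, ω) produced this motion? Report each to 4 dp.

Δθ = 4.879793 − 2.879793 = 2.000000
ω = Δθ/dt = 2.000000/2.0 = 1.0000
R = Δx/(sin θ' − sin θ) = 0.7500
v = R·ω = 0.7500·1.0000 = 0.7500

v = 0.7500, ω = 1.0000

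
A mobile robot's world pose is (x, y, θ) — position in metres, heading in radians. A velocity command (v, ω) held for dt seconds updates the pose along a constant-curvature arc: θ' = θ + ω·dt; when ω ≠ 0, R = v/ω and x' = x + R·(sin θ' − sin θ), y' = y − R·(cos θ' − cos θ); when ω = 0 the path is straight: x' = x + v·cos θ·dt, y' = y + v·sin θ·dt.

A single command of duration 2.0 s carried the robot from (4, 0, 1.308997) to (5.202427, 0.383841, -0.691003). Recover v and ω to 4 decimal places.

v = 0.7500, ω = -1.0000

Δθ = -0.691003 − 1.308997 = -2.000000
ω = Δθ/dt = -2.000000/2.0 = -1.0000
R = Δx/(sin θ' − sin θ) = -0.7500
v = R·ω = -0.7500·-1.0000 = 0.7500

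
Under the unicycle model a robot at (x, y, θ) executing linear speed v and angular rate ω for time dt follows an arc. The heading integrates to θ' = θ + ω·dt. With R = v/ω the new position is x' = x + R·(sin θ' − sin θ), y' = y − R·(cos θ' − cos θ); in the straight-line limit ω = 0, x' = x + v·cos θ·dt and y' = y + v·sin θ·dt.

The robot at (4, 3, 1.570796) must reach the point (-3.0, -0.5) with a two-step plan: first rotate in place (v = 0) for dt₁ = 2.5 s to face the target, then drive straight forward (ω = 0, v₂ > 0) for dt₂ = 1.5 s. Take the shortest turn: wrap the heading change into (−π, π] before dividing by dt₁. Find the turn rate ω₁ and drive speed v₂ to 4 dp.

heading to target = atan2(-0.5−3, -3−4) = -2.6779
Δθ = wrap(-2.6779 − 1.5708) = 2.0344; ω₁ = Δθ/dt₁ = 0.8138
distance = √((-3−4)² + (-0.5−3)²) = 7.8262; v₂ = distance/dt₂ = 5.2175

ω₁ = 0.8138, v₂ = 5.2175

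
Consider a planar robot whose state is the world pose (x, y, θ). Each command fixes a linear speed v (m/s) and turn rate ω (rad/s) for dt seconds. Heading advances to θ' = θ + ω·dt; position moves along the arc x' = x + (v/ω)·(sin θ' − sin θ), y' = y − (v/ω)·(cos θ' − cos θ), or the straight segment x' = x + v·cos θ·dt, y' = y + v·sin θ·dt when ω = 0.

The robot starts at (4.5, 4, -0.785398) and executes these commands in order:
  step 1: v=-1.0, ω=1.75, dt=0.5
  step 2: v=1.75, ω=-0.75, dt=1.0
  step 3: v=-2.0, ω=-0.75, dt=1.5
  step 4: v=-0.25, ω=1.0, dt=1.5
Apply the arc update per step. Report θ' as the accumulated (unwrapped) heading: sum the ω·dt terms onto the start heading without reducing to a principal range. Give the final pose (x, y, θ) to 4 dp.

step 1: θ'=0.0896 (R=-0.5714) → pose (4.0448, 4.1651, 0.0896)
step 2: θ'=-0.6604 (R=-2.3333) → pose (5.6849, 3.6838, -0.6604)
step 3: θ'=-1.7854 (R=2.6667) → pose (4.7153, 6.3577, -1.7854)
step 4: θ'=-0.2854 (R=-0.2500) → pose (4.5414, 6.6509, -0.2854)

(4.5414, 6.6509, -0.2854)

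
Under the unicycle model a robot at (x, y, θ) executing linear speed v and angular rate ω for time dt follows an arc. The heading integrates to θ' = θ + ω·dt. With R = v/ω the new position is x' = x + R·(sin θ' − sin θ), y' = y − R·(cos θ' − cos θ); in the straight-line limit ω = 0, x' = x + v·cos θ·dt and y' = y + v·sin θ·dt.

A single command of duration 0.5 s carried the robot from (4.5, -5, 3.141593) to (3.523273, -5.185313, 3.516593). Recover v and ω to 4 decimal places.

Δθ = 3.516593 − 3.141593 = 0.375000
ω = Δθ/dt = 0.375000/0.5 = 0.7500
R = Δx/(sin θ' − sin θ) = 2.6667
v = R·ω = 2.6667·0.7500 = 2.0000

v = 2.0000, ω = 0.7500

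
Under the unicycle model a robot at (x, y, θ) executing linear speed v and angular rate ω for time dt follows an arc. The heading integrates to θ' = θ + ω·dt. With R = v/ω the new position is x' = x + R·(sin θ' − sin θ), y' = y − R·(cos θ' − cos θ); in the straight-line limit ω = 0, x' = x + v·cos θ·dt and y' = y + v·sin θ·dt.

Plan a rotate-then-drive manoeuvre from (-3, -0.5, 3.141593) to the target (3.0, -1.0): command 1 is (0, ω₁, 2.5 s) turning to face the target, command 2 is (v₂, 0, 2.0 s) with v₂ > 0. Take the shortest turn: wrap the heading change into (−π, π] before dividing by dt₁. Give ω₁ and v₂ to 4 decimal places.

ω₁ = 1.2234, v₂ = 3.0104

heading to target = atan2(-1−-0.5, 3−-3) = -0.0831
Δθ = wrap(-0.0831 − 3.1416) = 3.0585; ω₁ = Δθ/dt₁ = 1.2234
distance = √((3−-3)² + (-1−-0.5)²) = 6.0208; v₂ = distance/dt₂ = 3.0104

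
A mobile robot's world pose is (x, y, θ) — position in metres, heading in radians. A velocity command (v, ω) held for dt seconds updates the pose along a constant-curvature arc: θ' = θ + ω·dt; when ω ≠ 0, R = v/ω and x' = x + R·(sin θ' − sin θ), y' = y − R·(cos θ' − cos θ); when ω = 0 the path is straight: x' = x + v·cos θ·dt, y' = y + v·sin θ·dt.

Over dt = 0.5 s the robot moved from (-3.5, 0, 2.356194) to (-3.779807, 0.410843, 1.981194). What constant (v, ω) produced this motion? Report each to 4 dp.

Δθ = 1.981194 − 2.356194 = -0.375000
ω = Δθ/dt = -0.375000/0.5 = -0.7500
R = −Δy/(cos θ' − cos θ) = -1.3333
v = R·ω = -1.3333·-0.7500 = 1.0000

v = 1.0000, ω = -0.7500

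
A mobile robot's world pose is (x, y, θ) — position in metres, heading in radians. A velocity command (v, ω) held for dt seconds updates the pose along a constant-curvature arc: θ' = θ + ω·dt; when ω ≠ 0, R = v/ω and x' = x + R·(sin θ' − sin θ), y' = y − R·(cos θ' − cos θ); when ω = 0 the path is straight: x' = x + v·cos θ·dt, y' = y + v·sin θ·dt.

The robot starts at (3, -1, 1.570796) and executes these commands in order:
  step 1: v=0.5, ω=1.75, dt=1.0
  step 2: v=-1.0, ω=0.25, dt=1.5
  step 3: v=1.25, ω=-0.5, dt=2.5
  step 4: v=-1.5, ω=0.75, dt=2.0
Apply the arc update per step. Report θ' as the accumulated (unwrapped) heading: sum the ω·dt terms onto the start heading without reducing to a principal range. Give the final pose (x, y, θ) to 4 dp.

step 1: θ'=3.3208 (R=0.2857) → pose (2.6634, -0.7189, 3.3208)
step 2: θ'=3.6958 (R=-4.0000) → pose (4.0554, -0.1842, 3.6958)
step 3: θ'=2.4458 (R=-2.5000) → pose (1.1373, 0.0227, 2.4458)
step 4: θ'=3.9458 (R=-2.0000) → pose (3.8598, 0.1705, 3.9458)

(3.8598, 0.1705, 3.9458)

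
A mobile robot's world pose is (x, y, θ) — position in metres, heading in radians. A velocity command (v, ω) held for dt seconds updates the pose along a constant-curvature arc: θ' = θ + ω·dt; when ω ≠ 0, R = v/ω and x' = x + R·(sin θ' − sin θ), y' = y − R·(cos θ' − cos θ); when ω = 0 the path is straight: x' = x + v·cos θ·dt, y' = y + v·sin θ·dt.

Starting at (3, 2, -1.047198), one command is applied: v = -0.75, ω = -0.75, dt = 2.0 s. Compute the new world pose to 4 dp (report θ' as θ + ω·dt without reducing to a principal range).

θ' = -1.0472 + -0.75·2.0 = -2.5472
R = v/ω = -0.75/-0.75 = 1.0000
x' = 3 + 1.0000·(sin -2.5472 − sin -1.0472) = 3.3060
y' = 2 − 1.0000·(cos -2.5472 − cos -1.0472) = 3.3285

(3.3060, 3.3285, -2.5472)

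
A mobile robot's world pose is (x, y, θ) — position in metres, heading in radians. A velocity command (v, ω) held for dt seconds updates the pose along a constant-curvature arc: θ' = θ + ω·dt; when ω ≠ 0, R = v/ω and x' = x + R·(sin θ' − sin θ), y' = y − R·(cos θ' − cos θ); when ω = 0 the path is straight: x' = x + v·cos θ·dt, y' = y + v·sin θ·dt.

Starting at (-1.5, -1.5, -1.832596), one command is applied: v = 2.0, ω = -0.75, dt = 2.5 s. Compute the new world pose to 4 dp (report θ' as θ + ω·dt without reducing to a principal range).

θ' = -1.8326 + -0.75·2.5 = -3.7076
R = v/ω = 2.0/-0.75 = -2.6667
x' = -1.5 + -2.6667·(sin -3.7076 − sin -1.8326) = -5.5058
y' = -1.5 − -2.6667·(cos -3.7076 − cos -1.8326) = -3.0606

(-5.5058, -3.0606, -3.7076)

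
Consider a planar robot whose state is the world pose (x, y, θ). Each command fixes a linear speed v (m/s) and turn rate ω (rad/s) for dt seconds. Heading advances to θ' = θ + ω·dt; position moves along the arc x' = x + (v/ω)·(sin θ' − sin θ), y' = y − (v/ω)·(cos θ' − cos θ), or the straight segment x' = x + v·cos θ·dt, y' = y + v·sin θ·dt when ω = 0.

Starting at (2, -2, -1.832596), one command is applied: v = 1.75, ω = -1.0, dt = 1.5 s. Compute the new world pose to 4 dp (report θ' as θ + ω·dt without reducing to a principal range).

θ' = -1.8326 + -1.0·1.5 = -3.3326
R = v/ω = 1.75/-1.0 = -1.7500
x' = 2 + -1.7500·(sin -3.3326 − sin -1.8326) = -0.0226
y' = -2 − -1.7500·(cos -3.3326 − cos -1.8326) = -3.2652

(-0.0226, -3.2652, -3.3326)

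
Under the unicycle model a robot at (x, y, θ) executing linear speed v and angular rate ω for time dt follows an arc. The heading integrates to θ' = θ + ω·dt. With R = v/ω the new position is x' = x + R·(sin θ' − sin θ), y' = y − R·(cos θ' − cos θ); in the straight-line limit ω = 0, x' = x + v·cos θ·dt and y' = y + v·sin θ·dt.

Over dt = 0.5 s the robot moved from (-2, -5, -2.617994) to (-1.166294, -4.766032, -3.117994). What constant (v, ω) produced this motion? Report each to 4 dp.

v = -1.7500, ω = -1.0000

Δθ = -3.117994 − -2.617994 = -0.500000
ω = Δθ/dt = -0.500000/0.5 = -1.0000
R = Δx/(sin θ' − sin θ) = 1.7500
v = R·ω = 1.7500·-1.0000 = -1.7500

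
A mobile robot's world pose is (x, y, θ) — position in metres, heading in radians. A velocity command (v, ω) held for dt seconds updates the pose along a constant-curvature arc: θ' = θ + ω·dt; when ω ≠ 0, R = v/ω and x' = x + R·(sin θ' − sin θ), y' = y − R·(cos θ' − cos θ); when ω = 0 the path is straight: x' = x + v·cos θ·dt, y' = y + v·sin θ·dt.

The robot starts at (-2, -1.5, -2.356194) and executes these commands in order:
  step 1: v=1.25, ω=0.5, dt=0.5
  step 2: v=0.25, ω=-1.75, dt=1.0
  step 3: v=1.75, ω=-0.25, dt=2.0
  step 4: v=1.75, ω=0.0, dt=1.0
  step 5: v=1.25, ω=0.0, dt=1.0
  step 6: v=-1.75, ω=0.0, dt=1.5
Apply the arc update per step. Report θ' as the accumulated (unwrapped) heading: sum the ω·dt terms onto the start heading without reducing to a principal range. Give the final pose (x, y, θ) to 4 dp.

(-4.7030, 1.1706, -4.3562)

step 1: θ'=-2.1062 (R=2.5000) → pose (-2.3824, -1.9923, -2.1062)
step 2: θ'=-3.8562 (R=-0.1429) → pose (-2.5989, -2.0273, -3.8562)
step 3: θ'=-4.3562 (R=-7.0000) → pose (-4.5723, 0.8192, -4.3562)
step 4: θ'=-4.3562 (straight) → pose (-5.1825, 2.4593, -4.3562)
step 5: θ'=-4.3562 (straight) → pose (-5.6184, 3.6309, -4.3562)
step 6: θ'=-4.3562 (straight) → pose (-4.7030, 1.1706, -4.3562)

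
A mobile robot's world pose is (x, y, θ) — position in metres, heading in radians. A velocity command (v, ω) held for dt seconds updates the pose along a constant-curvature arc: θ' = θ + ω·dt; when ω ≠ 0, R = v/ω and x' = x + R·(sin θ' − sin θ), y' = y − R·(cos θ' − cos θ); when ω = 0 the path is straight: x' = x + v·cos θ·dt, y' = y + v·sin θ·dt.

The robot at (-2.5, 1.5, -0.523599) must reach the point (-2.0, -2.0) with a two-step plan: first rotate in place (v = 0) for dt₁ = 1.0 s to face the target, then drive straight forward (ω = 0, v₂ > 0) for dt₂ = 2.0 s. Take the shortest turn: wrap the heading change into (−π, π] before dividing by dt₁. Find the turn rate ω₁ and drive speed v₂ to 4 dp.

ω₁ = -0.9053, v₂ = 1.7678

heading to target = atan2(-2−1.5, -2−-2.5) = -1.4289
Δθ = wrap(-1.4289 − -0.5236) = -0.9053; ω₁ = Δθ/dt₁ = -0.9053
distance = √((-2−-2.5)² + (-2−1.5)²) = 3.5355; v₂ = distance/dt₂ = 1.7678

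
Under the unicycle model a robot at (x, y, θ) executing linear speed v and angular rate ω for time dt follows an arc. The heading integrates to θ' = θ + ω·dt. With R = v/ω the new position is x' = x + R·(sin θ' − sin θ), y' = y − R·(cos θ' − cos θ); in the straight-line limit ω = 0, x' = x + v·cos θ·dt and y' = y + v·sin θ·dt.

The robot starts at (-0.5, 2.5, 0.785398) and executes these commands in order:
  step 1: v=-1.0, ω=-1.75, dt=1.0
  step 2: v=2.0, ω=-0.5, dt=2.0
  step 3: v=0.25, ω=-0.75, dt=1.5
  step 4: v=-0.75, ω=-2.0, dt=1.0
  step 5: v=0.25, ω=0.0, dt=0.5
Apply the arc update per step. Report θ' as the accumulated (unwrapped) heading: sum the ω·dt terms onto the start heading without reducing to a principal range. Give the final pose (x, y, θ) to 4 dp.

step 1: θ'=-0.9646 (R=0.5714) → pose (-1.3737, 2.5785, -0.9646)
step 2: θ'=-1.9646 (R=-4.0000) → pose (-0.9671, -1.2353, -1.9646)
step 3: θ'=-3.0896 (R=-0.3333) → pose (-1.2576, -1.4403, -3.0896)
step 4: θ'=-5.0896 (R=0.3750) → pose (-0.8895, -1.9529, -5.0896)
step 5: θ'=-5.0896 (straight) → pose (-0.8435, -1.8367, -5.0896)

(-0.8435, -1.8367, -5.0896)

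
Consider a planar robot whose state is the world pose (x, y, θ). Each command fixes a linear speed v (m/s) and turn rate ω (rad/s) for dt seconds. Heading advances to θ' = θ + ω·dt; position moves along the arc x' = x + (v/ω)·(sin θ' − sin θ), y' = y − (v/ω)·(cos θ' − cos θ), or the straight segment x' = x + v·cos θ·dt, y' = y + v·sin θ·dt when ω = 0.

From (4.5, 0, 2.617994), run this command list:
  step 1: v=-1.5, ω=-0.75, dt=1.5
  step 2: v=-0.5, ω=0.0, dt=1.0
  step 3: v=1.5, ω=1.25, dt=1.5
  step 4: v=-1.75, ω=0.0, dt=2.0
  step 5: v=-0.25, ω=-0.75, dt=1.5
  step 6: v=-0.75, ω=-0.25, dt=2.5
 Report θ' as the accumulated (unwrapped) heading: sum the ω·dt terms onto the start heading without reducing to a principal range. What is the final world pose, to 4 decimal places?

(8.3850, -2.1815, 1.6180)

step 1: θ'=1.4930 (R=2.0000) → pose (5.4940, -1.8875, 1.4930)
step 2: θ'=1.4930 (straight) → pose (5.4551, -2.3860, 1.4930)
step 3: θ'=3.3680 (R=1.2000) → pose (3.9894, -1.1233, 3.3680)
step 4: θ'=3.3680 (straight) → pose (7.4000, -0.3377, 3.3680)
step 5: θ'=2.2430 (R=0.3333) → pose (7.7357, -0.4549, 2.2430)
step 6: θ'=1.6180 (R=3.0000) → pose (8.3850, -2.1815, 1.6180)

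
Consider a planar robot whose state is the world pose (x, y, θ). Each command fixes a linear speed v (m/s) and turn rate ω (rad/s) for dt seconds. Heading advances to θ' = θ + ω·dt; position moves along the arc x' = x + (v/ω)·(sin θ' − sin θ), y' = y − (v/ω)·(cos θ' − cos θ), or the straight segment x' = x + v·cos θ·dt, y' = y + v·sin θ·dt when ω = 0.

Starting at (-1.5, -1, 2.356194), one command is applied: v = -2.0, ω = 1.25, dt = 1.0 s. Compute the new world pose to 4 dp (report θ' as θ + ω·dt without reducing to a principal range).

(0.3483, -1.2990, 3.6062)

θ' = 2.3562 + 1.25·1.0 = 3.6062
R = v/ω = -2.0/1.25 = -1.6000
x' = -1.5 + -1.6000·(sin 3.6062 − sin 2.3562) = 0.3483
y' = -1 − -1.6000·(cos 3.6062 − cos 2.3562) = -1.2990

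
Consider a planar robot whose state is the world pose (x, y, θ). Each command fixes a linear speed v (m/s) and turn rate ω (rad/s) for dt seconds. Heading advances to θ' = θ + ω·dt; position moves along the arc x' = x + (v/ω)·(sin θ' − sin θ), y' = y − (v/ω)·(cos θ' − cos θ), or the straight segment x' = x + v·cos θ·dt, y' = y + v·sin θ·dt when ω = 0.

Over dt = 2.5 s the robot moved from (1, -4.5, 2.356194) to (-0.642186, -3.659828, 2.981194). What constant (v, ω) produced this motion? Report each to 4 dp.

v = 0.7500, ω = 0.2500

Δθ = 2.981194 − 2.356194 = 0.625000
ω = Δθ/dt = 0.625000/2.5 = 0.2500
R = Δx/(sin θ' − sin θ) = 3.0000
v = R·ω = 3.0000·0.2500 = 0.7500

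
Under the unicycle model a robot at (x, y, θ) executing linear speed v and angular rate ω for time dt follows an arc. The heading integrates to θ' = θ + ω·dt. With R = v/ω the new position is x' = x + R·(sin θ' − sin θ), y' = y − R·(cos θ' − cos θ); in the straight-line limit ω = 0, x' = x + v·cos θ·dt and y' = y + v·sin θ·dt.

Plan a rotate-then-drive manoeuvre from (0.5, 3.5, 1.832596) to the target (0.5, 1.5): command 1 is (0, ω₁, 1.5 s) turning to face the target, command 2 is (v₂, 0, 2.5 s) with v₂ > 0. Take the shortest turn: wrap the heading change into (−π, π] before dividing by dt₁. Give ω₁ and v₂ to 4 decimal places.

heading to target = atan2(1.5−3.5, 0.5−0.5) = -1.5708
Δθ = wrap(-1.5708 − 1.8326) = 2.8798; ω₁ = Δθ/dt₁ = 1.9199
distance = √((0.5−0.5)² + (1.5−3.5)²) = 2.0000; v₂ = distance/dt₂ = 0.8000

ω₁ = 1.9199, v₂ = 0.8000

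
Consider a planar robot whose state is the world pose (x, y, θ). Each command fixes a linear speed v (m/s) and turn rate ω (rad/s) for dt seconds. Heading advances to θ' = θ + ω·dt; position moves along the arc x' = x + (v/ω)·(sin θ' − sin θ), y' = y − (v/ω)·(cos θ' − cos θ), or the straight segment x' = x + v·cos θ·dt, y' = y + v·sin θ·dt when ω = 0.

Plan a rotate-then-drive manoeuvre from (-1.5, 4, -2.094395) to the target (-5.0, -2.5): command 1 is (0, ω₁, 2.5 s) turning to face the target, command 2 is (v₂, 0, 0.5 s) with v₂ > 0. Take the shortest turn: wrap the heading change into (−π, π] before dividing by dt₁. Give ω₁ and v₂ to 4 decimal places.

heading to target = atan2(-2.5−4, -5−-1.5) = -2.0647
Δθ = wrap(-2.0647 − -2.0944) = 0.0297; ω₁ = Δθ/dt₁ = 0.0119
distance = √((-5−-1.5)² + (-2.5−4)²) = 7.3824; v₂ = distance/dt₂ = 14.7648

ω₁ = 0.0119, v₂ = 14.7648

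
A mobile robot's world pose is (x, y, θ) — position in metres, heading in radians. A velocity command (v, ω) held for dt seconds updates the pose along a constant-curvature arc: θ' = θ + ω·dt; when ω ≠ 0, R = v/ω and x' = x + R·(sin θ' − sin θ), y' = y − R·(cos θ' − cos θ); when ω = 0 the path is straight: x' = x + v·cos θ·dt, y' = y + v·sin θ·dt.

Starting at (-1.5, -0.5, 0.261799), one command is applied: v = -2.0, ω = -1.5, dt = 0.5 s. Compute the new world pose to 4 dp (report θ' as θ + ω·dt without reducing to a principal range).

(-2.4705, -0.3897, -0.4882)

θ' = 0.2618 + -1.5·0.5 = -0.4882
R = v/ω = -2.0/-1.5 = 1.3333
x' = -1.5 + 1.3333·(sin -0.4882 − sin 0.2618) = -2.4705
y' = -0.5 − 1.3333·(cos -0.4882 − cos 0.2618) = -0.3897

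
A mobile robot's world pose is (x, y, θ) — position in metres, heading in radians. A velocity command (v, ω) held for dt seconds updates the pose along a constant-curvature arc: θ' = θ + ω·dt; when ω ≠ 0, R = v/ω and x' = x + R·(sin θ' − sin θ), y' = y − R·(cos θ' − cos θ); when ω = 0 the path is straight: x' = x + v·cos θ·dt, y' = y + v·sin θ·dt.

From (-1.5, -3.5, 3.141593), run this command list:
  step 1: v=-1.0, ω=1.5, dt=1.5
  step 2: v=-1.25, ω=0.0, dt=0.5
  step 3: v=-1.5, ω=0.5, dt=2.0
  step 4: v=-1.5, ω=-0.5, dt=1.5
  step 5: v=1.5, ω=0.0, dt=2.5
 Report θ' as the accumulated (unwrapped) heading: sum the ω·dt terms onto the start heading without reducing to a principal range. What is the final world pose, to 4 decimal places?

(-3.1484, -2.4957, 5.6416)

step 1: θ'=5.3916 (R=-0.6667) → pose (-0.9813, -2.4146, 5.3916)
step 2: θ'=5.3916 (straight) → pose (-1.3739, -1.9283, 5.3916)
step 3: θ'=6.3916 (R=-3.0000) → pose (-4.0327, -0.8304, 6.3916)
step 4: θ'=5.6416 (R=3.0000) → pose (-6.1527, -0.2514, 5.6416)
step 5: θ'=5.6416 (straight) → pose (-3.1484, -2.4957, 5.6416)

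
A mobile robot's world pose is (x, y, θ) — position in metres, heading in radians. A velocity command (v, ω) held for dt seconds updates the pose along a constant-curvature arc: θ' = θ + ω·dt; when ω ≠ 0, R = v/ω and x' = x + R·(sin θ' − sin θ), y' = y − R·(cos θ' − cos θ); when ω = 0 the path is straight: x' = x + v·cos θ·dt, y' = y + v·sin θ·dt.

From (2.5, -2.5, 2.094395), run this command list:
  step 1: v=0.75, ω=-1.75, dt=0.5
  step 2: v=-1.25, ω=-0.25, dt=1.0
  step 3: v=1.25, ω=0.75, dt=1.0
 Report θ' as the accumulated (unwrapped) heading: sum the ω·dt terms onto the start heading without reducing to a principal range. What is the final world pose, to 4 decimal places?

(2.1711, -2.0564, 1.7194)

step 1: θ'=1.2194 (R=-0.4286) → pose (2.4688, -2.1382, 1.2194)
step 2: θ'=0.9694 (R=5.0000) → pose (1.8970, -3.2461, 0.9694)
step 3: θ'=1.7194 (R=1.6667) → pose (2.1711, -2.0564, 1.7194)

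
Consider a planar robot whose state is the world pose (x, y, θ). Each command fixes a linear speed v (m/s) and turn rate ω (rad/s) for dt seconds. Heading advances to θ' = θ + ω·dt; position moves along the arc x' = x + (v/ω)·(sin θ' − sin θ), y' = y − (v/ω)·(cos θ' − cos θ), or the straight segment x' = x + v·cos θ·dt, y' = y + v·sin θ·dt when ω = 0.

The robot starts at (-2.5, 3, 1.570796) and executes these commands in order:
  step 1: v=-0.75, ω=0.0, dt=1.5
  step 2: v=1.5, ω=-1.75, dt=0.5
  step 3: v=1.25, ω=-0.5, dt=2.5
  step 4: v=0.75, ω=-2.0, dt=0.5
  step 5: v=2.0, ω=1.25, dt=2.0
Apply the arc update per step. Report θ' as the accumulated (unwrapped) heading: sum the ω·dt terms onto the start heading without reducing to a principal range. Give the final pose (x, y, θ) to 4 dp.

(3.8008, 1.5176, 0.9458)

step 1: θ'=1.5708 (straight) → pose (-2.5000, 1.8750, 1.5708)
step 2: θ'=0.6958 (R=-0.8571) → pose (-2.1923, 2.5329, 0.6958)
step 3: θ'=-0.5542 (R=-2.5000) → pose (0.7259, 2.7398, -0.5542)
step 4: θ'=-1.5542 (R=-0.3750) → pose (0.9035, 2.4272, -1.5542)
step 5: θ'=0.9458 (R=1.6000) → pose (3.8008, 1.5176, 0.9458)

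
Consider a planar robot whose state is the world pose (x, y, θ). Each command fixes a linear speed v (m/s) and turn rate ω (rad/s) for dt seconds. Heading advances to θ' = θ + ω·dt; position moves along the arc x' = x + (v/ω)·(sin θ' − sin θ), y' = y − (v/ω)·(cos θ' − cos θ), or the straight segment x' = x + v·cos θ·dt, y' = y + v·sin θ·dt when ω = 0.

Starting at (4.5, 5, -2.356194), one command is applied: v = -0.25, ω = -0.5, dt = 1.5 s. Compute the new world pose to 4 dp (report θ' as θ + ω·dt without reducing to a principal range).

θ' = -2.3562 + -0.5·1.5 = -3.1062
R = v/ω = -0.25/-0.5 = 0.5000
x' = 4.5 + 0.5000·(sin -3.1062 − sin -2.3562) = 4.8359
y' = 5 − 0.5000·(cos -3.1062 − cos -2.3562) = 5.1461

(4.8359, 5.1461, -3.1062)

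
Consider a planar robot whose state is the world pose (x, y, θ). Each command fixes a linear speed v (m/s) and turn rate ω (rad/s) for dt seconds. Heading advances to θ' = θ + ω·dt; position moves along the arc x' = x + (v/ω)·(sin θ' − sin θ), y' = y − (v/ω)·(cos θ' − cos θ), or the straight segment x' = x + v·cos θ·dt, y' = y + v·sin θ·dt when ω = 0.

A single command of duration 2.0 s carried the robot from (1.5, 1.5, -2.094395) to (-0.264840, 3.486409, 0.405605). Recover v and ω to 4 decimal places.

v = -1.7500, ω = 1.2500

Δθ = 0.405605 − -2.094395 = 2.500000
ω = Δθ/dt = 2.500000/2.0 = 1.2500
R = −Δy/(cos θ' − cos θ) = -1.4000
v = R·ω = -1.4000·1.2500 = -1.7500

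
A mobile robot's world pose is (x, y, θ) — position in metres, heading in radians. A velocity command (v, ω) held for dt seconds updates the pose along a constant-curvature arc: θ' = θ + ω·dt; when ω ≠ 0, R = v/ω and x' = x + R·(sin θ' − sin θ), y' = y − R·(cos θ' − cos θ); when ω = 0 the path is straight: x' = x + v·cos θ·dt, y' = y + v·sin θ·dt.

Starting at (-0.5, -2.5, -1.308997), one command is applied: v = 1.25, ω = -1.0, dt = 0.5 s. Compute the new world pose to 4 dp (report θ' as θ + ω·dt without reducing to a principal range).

(-0.4927, -3.1185, -1.8090)

θ' = -1.3090 + -1.0·0.5 = -1.8090
R = v/ω = 1.25/-1.0 = -1.2500
x' = -0.5 + -1.2500·(sin -1.8090 − sin -1.3090) = -0.4927
y' = -2.5 − -1.2500·(cos -1.8090 − cos -1.3090) = -3.1185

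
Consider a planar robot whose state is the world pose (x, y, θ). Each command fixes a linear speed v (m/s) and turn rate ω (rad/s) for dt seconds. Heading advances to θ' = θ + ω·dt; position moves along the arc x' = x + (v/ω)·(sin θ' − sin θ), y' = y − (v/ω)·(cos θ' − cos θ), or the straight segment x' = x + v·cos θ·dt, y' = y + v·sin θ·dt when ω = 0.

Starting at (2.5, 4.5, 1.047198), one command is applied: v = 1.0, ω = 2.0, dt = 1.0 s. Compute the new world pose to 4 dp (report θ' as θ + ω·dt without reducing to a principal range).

(2.1141, 5.2478, 3.0472)

θ' = 1.0472 + 2.0·1.0 = 3.0472
R = v/ω = 1.0/2.0 = 0.5000
x' = 2.5 + 0.5000·(sin 3.0472 − sin 1.0472) = 2.1141
y' = 4.5 − 0.5000·(cos 3.0472 − cos 1.0472) = 5.2478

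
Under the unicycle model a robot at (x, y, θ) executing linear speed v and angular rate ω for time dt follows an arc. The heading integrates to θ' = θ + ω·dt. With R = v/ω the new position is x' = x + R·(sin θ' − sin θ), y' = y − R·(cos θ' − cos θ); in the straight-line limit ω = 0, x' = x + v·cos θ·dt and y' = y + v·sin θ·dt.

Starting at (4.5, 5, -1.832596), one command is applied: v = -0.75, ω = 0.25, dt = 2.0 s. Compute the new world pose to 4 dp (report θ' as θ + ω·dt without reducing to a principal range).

(4.5175, 6.4843, -1.3326)

θ' = -1.8326 + 0.25·2.0 = -1.3326
R = v/ω = -0.75/0.25 = -3.0000
x' = 4.5 + -3.0000·(sin -1.3326 − sin -1.8326) = 4.5175
y' = 5 − -3.0000·(cos -1.3326 − cos -1.8326) = 6.4843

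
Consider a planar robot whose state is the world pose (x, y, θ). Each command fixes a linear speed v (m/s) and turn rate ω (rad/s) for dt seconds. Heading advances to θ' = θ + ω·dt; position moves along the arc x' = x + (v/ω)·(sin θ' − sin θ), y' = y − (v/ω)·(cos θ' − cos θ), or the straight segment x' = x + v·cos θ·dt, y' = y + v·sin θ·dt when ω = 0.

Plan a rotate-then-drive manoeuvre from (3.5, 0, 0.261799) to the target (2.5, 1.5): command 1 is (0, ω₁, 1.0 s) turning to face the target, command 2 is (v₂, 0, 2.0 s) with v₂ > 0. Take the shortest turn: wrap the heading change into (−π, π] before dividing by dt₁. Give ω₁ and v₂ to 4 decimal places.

ω₁ = 1.8970, v₂ = 0.9014

heading to target = atan2(1.5−0, 2.5−3.5) = 2.1588
Δθ = wrap(2.1588 − 0.2618) = 1.8970; ω₁ = Δθ/dt₁ = 1.8970
distance = √((2.5−3.5)² + (1.5−0)²) = 1.8028; v₂ = distance/dt₂ = 0.9014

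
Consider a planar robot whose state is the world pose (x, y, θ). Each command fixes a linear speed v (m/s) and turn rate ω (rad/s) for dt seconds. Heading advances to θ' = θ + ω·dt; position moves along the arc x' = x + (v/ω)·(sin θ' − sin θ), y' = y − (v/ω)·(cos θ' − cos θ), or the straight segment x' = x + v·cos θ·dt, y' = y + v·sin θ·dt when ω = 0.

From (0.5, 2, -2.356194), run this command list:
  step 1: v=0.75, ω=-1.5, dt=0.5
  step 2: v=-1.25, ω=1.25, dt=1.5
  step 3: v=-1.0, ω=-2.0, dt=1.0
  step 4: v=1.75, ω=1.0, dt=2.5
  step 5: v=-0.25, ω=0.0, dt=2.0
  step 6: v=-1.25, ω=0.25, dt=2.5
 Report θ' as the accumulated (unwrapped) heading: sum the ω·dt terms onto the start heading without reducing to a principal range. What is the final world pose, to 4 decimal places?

step 1: θ'=-3.1062 (R=-0.5000) → pose (0.1641, 1.8539, -3.1062)
step 2: θ'=-1.2312 (R=-1.0000) → pose (1.0716, 3.1864, -1.2312)
step 3: θ'=-3.2312 (R=0.5000) → pose (1.5878, 3.8509, -3.2312)
step 4: θ'=-0.7312 (R=1.7500) → pose (0.2627, 0.8053, -0.7312)
step 5: θ'=-0.7312 (straight) → pose (-0.1095, 1.1391, -0.7312)
step 6: θ'=-0.1062 (R=-5.0000) → pose (-2.9184, 2.3891, -0.1062)

(-2.9184, 2.3891, -0.1062)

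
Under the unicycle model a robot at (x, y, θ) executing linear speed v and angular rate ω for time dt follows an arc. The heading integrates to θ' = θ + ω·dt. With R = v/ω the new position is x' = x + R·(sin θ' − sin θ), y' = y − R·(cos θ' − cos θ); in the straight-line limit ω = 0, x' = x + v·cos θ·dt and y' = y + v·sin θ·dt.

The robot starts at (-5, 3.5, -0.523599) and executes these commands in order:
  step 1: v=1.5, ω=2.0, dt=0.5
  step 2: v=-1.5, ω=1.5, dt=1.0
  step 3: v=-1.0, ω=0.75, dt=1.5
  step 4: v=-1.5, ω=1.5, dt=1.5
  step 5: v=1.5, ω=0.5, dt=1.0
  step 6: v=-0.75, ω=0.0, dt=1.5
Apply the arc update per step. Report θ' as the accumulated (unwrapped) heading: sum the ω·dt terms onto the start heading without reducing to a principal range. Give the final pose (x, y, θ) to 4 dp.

step 1: θ'=0.4764 (R=0.7500) → pose (-4.2811, 3.4830, 0.4764)
step 2: θ'=1.9764 (R=-1.0000) → pose (-4.7413, 2.1998, 1.9764)
step 3: θ'=3.1014 (R=-1.3333) → pose (-3.5698, 1.3936, 3.1014)
step 4: θ'=5.3514 (R=-1.0000) → pose (-2.7269, 2.9892, 5.3514)
step 5: θ'=5.8514 (R=3.0000) → pose (-1.5743, 2.0538, 5.8514)
step 6: θ'=5.8514 (straight) → pose (-2.5961, 2.5246, 5.8514)

(-2.5961, 2.5246, 5.8514)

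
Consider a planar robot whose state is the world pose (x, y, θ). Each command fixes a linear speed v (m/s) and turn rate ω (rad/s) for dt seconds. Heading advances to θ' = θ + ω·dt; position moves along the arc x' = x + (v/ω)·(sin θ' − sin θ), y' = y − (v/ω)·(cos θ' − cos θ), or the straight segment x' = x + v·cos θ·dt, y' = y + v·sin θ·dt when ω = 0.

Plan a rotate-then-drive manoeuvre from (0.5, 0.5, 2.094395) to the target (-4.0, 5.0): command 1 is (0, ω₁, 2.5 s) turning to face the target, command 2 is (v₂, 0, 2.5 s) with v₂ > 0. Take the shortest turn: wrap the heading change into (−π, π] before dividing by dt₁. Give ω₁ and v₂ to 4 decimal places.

ω₁ = 0.1047, v₂ = 2.5456

heading to target = atan2(5−0.5, -4−0.5) = 2.3562
Δθ = wrap(2.3562 − 2.0944) = 0.2618; ω₁ = Δθ/dt₁ = 0.1047
distance = √((-4−0.5)² + (5−0.5)²) = 6.3640; v₂ = distance/dt₂ = 2.5456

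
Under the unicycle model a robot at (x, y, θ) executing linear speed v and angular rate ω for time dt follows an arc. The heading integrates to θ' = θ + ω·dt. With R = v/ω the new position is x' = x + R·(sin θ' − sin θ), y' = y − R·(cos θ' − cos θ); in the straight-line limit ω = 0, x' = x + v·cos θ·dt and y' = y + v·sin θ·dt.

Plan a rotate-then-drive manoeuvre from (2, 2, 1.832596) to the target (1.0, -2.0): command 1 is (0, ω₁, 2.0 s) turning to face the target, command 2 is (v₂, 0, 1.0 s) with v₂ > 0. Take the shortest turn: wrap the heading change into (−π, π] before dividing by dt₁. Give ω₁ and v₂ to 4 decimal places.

heading to target = atan2(-2−2, 1−2) = -1.8158
Δθ = wrap(-1.8158 − 1.8326) = 2.6348; ω₁ = Δθ/dt₁ = 1.3174
distance = √((1−2)² + (-2−2)²) = 4.1231; v₂ = distance/dt₂ = 4.1231

ω₁ = 1.3174, v₂ = 4.1231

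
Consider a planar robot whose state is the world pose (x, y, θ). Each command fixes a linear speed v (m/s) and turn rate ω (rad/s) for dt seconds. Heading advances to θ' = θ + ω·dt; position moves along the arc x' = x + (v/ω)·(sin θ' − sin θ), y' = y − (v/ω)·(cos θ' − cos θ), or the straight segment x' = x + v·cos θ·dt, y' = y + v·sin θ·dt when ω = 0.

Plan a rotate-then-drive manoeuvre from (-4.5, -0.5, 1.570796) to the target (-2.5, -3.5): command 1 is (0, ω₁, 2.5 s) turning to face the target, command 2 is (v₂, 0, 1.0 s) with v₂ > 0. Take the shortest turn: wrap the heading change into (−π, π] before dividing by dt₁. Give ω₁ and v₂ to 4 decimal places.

heading to target = atan2(-3.5−-0.5, -2.5−-4.5) = -0.9828
Δθ = wrap(-0.9828 − 1.5708) = -2.5536; ω₁ = Δθ/dt₁ = -1.0214
distance = √((-2.5−-4.5)² + (-3.5−-0.5)²) = 3.6056; v₂ = distance/dt₂ = 3.6056

ω₁ = -1.0214, v₂ = 3.6056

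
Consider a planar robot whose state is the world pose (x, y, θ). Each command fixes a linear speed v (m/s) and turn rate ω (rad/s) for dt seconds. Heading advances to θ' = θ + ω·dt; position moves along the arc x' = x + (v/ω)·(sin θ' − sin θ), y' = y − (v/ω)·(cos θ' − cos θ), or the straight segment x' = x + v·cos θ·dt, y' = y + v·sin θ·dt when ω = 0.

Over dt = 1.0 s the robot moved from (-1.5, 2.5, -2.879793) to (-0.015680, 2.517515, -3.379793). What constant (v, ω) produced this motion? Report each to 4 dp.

v = -1.5000, ω = -0.5000

Δθ = -3.379793 − -2.879793 = -0.500000
ω = Δθ/dt = -0.500000/1.0 = -0.5000
R = Δx/(sin θ' − sin θ) = 3.0000
v = R·ω = 3.0000·-0.5000 = -1.5000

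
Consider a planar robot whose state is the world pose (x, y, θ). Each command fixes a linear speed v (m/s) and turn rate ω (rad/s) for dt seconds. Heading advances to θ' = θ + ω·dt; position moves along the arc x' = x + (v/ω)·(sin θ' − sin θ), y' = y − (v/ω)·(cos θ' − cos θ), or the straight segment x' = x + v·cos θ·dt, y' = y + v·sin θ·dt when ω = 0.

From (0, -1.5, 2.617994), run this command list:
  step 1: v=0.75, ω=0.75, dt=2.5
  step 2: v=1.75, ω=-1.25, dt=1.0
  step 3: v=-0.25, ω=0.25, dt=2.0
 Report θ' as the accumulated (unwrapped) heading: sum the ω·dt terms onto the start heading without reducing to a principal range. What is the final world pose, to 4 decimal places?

(-2.2362, -3.0662, 3.7430)

step 1: θ'=4.4930 (R=1.0000) → pose (-1.4760, -2.1484, 4.4930)
step 2: θ'=3.2430 (R=-1.4000) → pose (-2.7008, -3.2365, 3.2430)
step 3: θ'=3.7430 (R=-1.0000) → pose (-2.2362, -3.0662, 3.7430)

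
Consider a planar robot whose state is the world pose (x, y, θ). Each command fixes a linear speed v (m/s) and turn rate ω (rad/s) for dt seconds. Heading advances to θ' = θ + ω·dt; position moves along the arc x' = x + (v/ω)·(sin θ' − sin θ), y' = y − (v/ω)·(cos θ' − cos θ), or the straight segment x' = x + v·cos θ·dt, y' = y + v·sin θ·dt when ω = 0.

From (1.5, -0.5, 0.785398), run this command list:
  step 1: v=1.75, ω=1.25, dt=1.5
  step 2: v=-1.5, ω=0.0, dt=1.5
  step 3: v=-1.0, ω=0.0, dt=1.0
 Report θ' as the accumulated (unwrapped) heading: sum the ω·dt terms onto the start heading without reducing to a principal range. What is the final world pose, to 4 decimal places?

step 1: θ'=2.6604 (R=1.4000) → pose (1.1580, 1.7310, 2.6604)
step 2: θ'=2.6604 (straight) → pose (3.1525, 0.6896, 2.6604)
step 3: θ'=2.6604 (straight) → pose (4.0390, 0.2267, 2.6604)

(4.0390, 0.2267, 2.6604)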